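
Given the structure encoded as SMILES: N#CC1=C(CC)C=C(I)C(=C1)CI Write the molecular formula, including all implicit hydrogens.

C10H9I2N

Walk through each heavy atom and fill implicit hydrogens from standard valence (C 4, N 3, O 2, S 2, halogen 1):
  atom 1: N, bond orders sum to 3 (valence 3) → 0 H
  atom 2: C, bond orders sum to 4 (valence 4) → 0 H
  atom 3: C, bond orders sum to 4 (valence 4) → 0 H
  atom 4: C, bond orders sum to 4 (valence 4) → 0 H
  atom 5: C, bond orders sum to 2 (valence 4) → 2 H
  atom 6: C, bond orders sum to 1 (valence 4) → 3 H
  atom 7: C, bond orders sum to 3 (valence 4) → 1 H
  atom 8: C, bond orders sum to 4 (valence 4) → 0 H
  atom 9: I (halogen, monovalent) → 0 H
  atom 10: C, bond orders sum to 4 (valence 4) → 0 H
  atom 11: C, bond orders sum to 3 (valence 4) → 1 H
  atom 12: C, bond orders sum to 2 (valence 4) → 2 H
  atom 13: I (halogen, monovalent) → 0 H
Totals → C:10, H:9, I:2, N:1.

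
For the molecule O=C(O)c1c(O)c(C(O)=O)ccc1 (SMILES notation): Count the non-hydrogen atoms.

13

Every atom symbol written in the SMILES (organic subset) is one heavy atom; implicit H are not written.
Heavy atoms by element → C:8, O:5.
Total: 13.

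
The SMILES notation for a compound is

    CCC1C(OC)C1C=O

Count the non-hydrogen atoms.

9

Every atom symbol written in the SMILES (organic subset) is one heavy atom; implicit H are not written.
Heavy atoms by element → C:7, O:2.
Total: 9.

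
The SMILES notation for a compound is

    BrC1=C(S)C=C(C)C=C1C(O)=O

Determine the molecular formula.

C8H7BrO2S

Walk through each heavy atom and fill implicit hydrogens from standard valence (C 4, N 3, O 2, S 2, halogen 1):
  atom 1: Br (halogen, monovalent) → 0 H
  atom 2: C, bond orders sum to 4 (valence 4) → 0 H
  atom 3: C, bond orders sum to 4 (valence 4) → 0 H
  atom 4: S, bond orders sum to 1 (valence 2) → 1 H
  atom 5: C, bond orders sum to 3 (valence 4) → 1 H
  atom 6: C, bond orders sum to 4 (valence 4) → 0 H
  atom 7: C, bond orders sum to 1 (valence 4) → 3 H
  atom 8: C, bond orders sum to 3 (valence 4) → 1 H
  atom 9: C, bond orders sum to 4 (valence 4) → 0 H
  atom 10: C, bond orders sum to 4 (valence 4) → 0 H
  atom 11: O, bond orders sum to 1 (valence 2) → 1 H
  atom 12: O, bond orders sum to 2 (valence 2) → 0 H
Totals → C:8, H:7, Br:1, O:2, S:1.
In Hill order: C8H7BrO2S.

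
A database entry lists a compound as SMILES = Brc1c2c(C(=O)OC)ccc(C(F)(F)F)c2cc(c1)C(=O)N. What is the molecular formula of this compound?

C14H9BrF3NO3

Walk through each heavy atom and fill implicit hydrogens from standard valence (C 4, N 3, O 2, S 2, halogen 1); for lowercase aromatic atoms, an aromatic c carries 1 H when it has two neighbours and 0 H with three, and aromatic n carries 0 H:
  atom 1: Br (halogen, monovalent) → 0 H
  atom 2: aromatic c, 3 neighbours → 0 H
  atom 3: aromatic c, 3 neighbours → 0 H
  atom 4: aromatic c, 3 neighbours → 0 H
  atom 5: C, bond orders sum to 4 (valence 4) → 0 H
  atom 6: O, bond orders sum to 2 (valence 2) → 0 H
  atom 7: O, bond orders sum to 2 (valence 2) → 0 H
  atom 8: C, bond orders sum to 1 (valence 4) → 3 H
  atom 9: aromatic c, 2 neighbours → 1 H
  atom 10: aromatic c, 2 neighbours → 1 H
  atom 11: aromatic c, 3 neighbours → 0 H
  atom 12: C, bond orders sum to 4 (valence 4) → 0 H
  atom 13: F (halogen, monovalent) → 0 H
  atom 14: F (halogen, monovalent) → 0 H
  atom 15: F (halogen, monovalent) → 0 H
  atom 16: aromatic c, 3 neighbours → 0 H
  atom 17: aromatic c, 2 neighbours → 1 H
  atom 18: aromatic c, 3 neighbours → 0 H
  atom 19: aromatic c, 2 neighbours → 1 H
  atom 20: C, bond orders sum to 4 (valence 4) → 0 H
  atom 21: O, bond orders sum to 2 (valence 2) → 0 H
  atom 22: N, bond orders sum to 1 (valence 3) → 2 H
Totals → C:14, H:9, Br:1, F:3, N:1, O:3.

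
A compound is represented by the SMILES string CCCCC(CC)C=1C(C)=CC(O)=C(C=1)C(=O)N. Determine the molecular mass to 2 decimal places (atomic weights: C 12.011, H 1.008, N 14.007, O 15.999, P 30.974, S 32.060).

First, the molecular formula is C15H23NO2 (counting implicit H from valence).
  C: 15 × 12.011 = 180.165
  H: 23 × 1.008 = 23.184
  N: 1 × 14.007 = 14.007
  O: 2 × 15.999 = 31.998
Sum: 15×12.011 + 23×1.008 + 1×14.007 + 2×15.999 = 249.354 → 249.35 g/mol.

249.35 g/mol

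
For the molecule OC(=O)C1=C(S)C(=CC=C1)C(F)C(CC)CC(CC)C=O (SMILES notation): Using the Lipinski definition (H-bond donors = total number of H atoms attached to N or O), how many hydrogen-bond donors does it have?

1

Donors: find every N or O and count the H atoms it carries.
  atom 1 (O): bond orders sum to 1 → 1 H
  atom 3 (O): bond orders sum to 2 → 0 H
  atom 21 (O): bond orders sum to 2 → 0 H
Lipinski HBD = 1.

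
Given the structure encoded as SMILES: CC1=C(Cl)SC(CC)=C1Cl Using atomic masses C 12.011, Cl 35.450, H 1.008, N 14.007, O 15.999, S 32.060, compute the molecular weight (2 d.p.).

First, the molecular formula is C7H8Cl2S (counting implicit H from valence).
  C: 7 × 12.011 = 84.077
  Cl: 2 × 35.450 = 70.900
  H: 8 × 1.008 = 8.064
  S: 1 × 32.060 = 32.060
Sum: 7×12.011 + 2×35.450 + 8×1.008 + 1×32.060 = 195.101 → 195.10 g/mol.

195.10 g/mol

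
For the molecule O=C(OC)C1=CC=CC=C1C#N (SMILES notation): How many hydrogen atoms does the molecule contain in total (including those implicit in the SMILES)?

7

Walk through each heavy atom and fill implicit hydrogens from standard valence (C 4, N 3, O 2, S 2, halogen 1):
  atom 1: O, bond orders sum to 2 (valence 2) → 0 H
  atom 2: C, bond orders sum to 4 (valence 4) → 0 H
  atom 3: O, bond orders sum to 2 (valence 2) → 0 H
  atom 4: C, bond orders sum to 1 (valence 4) → 3 H
  atom 5: C, bond orders sum to 4 (valence 4) → 0 H
  atom 6: C, bond orders sum to 3 (valence 4) → 1 H
  atom 7: C, bond orders sum to 3 (valence 4) → 1 H
  atom 8: C, bond orders sum to 3 (valence 4) → 1 H
  atom 9: C, bond orders sum to 3 (valence 4) → 1 H
  atom 10: C, bond orders sum to 4 (valence 4) → 0 H
  atom 11: C, bond orders sum to 4 (valence 4) → 0 H
  atom 12: N, bond orders sum to 3 (valence 3) → 0 H
Total hydrogens: 7.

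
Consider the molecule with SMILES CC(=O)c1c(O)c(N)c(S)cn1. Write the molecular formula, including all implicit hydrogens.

C7H8N2O2S

Walk through each heavy atom and fill implicit hydrogens from standard valence (C 4, N 3, O 2, S 2, halogen 1); for lowercase aromatic atoms, an aromatic c carries 1 H when it has two neighbours and 0 H with three, and aromatic n carries 0 H:
  atom 1: C, bond orders sum to 1 (valence 4) → 3 H
  atom 2: C, bond orders sum to 4 (valence 4) → 0 H
  atom 3: O, bond orders sum to 2 (valence 2) → 0 H
  atom 4: aromatic c, 3 neighbours → 0 H
  atom 5: aromatic c, 3 neighbours → 0 H
  atom 6: O, bond orders sum to 1 (valence 2) → 1 H
  atom 7: aromatic c, 3 neighbours → 0 H
  atom 8: N, bond orders sum to 1 (valence 3) → 2 H
  atom 9: aromatic c, 3 neighbours → 0 H
  atom 10: S, bond orders sum to 1 (valence 2) → 1 H
  atom 11: aromatic c, 2 neighbours → 1 H
  atom 12: aromatic n, 2 neighbours → 0 H
Totals → C:7, H:8, N:2, O:2, S:1.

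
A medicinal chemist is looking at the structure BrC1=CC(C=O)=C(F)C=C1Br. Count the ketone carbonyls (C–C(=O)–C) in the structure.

0

Scan the SMILES for the ketone motif — none present.
Groups that are present: 1 aldehyde.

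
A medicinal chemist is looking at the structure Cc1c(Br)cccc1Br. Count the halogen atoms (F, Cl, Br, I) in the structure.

2

Halogen atoms appear at heavy-atom positions 4, 9 (2×Br).
Halogen count: 2.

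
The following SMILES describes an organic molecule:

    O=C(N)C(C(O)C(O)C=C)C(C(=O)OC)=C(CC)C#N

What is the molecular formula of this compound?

C13H18N2O5

Walk through each heavy atom and fill implicit hydrogens from standard valence (C 4, N 3, O 2, S 2, halogen 1):
  atom 1: O, bond orders sum to 2 (valence 2) → 0 H
  atom 2: C, bond orders sum to 4 (valence 4) → 0 H
  atom 3: N, bond orders sum to 1 (valence 3) → 2 H
  atom 4: C, bond orders sum to 3 (valence 4) → 1 H
  atom 5: C, bond orders sum to 3 (valence 4) → 1 H
  atom 6: O, bond orders sum to 1 (valence 2) → 1 H
  atom 7: C, bond orders sum to 3 (valence 4) → 1 H
  atom 8: O, bond orders sum to 1 (valence 2) → 1 H
  atom 9: C, bond orders sum to 3 (valence 4) → 1 H
  atom 10: C, bond orders sum to 2 (valence 4) → 2 H
  atom 11: C, bond orders sum to 4 (valence 4) → 0 H
  atom 12: C, bond orders sum to 4 (valence 4) → 0 H
  atom 13: O, bond orders sum to 2 (valence 2) → 0 H
  atom 14: O, bond orders sum to 2 (valence 2) → 0 H
  atom 15: C, bond orders sum to 1 (valence 4) → 3 H
  atom 16: C, bond orders sum to 4 (valence 4) → 0 H
  atom 17: C, bond orders sum to 2 (valence 4) → 2 H
  atom 18: C, bond orders sum to 1 (valence 4) → 3 H
  atom 19: C, bond orders sum to 4 (valence 4) → 0 H
  atom 20: N, bond orders sum to 3 (valence 3) → 0 H
Totals → C:13, H:18, N:2, O:5.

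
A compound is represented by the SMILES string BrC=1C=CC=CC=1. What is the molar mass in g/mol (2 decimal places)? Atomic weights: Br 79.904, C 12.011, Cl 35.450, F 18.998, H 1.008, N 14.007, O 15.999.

157.01 g/mol

First, the molecular formula is C6H5Br (counting implicit H from valence).
  Br: 1 × 79.904 = 79.904
  C: 6 × 12.011 = 72.066
  H: 5 × 1.008 = 5.040
Sum: 1×79.904 + 6×12.011 + 5×1.008 = 157.010 → 157.01 g/mol.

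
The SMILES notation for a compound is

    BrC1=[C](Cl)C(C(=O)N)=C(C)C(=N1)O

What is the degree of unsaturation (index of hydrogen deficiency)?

5

Molecular formula: C7H6BrClN2O2.
DoU = (2C + 2 + N − H − X) / 2, where X is the halogen count and O/S are ignored.
    = (2·7 + 2 + 2 − 6 − 2) / 2 = 10 / 2 = 5.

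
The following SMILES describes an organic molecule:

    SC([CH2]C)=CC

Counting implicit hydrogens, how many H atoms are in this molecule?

10

Walk through each heavy atom and fill implicit hydrogens from standard valence (C 4, N 3, O 2, S 2, halogen 1):
  atom 1: S, bond orders sum to 1 (valence 2) → 1 H
  atom 2: C, bond orders sum to 4 (valence 4) → 0 H
  atom 3: C with explicit H count 2
  atom 4: C, bond orders sum to 1 (valence 4) → 3 H
  atom 5: C, bond orders sum to 3 (valence 4) → 1 H
  atom 6: C, bond orders sum to 1 (valence 4) → 3 H
Total hydrogens: 10.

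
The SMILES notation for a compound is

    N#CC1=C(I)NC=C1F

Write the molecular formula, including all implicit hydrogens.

Walk through each heavy atom and fill implicit hydrogens from standard valence (C 4, N 3, O 2, S 2, halogen 1):
  atom 1: N, bond orders sum to 3 (valence 3) → 0 H
  atom 2: C, bond orders sum to 4 (valence 4) → 0 H
  atom 3: C, bond orders sum to 4 (valence 4) → 0 H
  atom 4: C, bond orders sum to 4 (valence 4) → 0 H
  atom 5: I (halogen, monovalent) → 0 H
  atom 6: N, bond orders sum to 2 (valence 3) → 1 H
  atom 7: C, bond orders sum to 3 (valence 4) → 1 H
  atom 8: C, bond orders sum to 4 (valence 4) → 0 H
  atom 9: F (halogen, monovalent) → 0 H
Totals → C:5, H:2, F:1, I:1, N:2.
In Hill order: C5H2FIN2.

C5H2FIN2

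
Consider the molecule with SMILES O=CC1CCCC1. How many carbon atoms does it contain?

6

Count every carbon token in the SMILES (each C, including those in ring-closure positions and inside branches).
Carbon count: 6.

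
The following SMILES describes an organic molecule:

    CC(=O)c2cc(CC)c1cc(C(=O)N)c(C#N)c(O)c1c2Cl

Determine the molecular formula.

Walk through each heavy atom and fill implicit hydrogens from standard valence (C 4, N 3, O 2, S 2, halogen 1); for lowercase aromatic atoms, an aromatic c carries 1 H when it has two neighbours and 0 H with three, and aromatic n carries 0 H:
  atom 1: C, bond orders sum to 1 (valence 4) → 3 H
  atom 2: C, bond orders sum to 4 (valence 4) → 0 H
  atom 3: O, bond orders sum to 2 (valence 2) → 0 H
  atom 4: aromatic c, 3 neighbours → 0 H
  atom 5: aromatic c, 2 neighbours → 1 H
  atom 6: aromatic c, 3 neighbours → 0 H
  atom 7: C, bond orders sum to 2 (valence 4) → 2 H
  atom 8: C, bond orders sum to 1 (valence 4) → 3 H
  atom 9: aromatic c, 3 neighbours → 0 H
  atom 10: aromatic c, 2 neighbours → 1 H
  atom 11: aromatic c, 3 neighbours → 0 H
  atom 12: C, bond orders sum to 4 (valence 4) → 0 H
  atom 13: O, bond orders sum to 2 (valence 2) → 0 H
  atom 14: N, bond orders sum to 1 (valence 3) → 2 H
  atom 15: aromatic c, 3 neighbours → 0 H
  atom 16: C, bond orders sum to 4 (valence 4) → 0 H
  atom 17: N, bond orders sum to 3 (valence 3) → 0 H
  atom 18: aromatic c, 3 neighbours → 0 H
  atom 19: O, bond orders sum to 1 (valence 2) → 1 H
  atom 20: aromatic c, 3 neighbours → 0 H
  atom 21: aromatic c, 3 neighbours → 0 H
  atom 22: Cl (halogen, monovalent) → 0 H
Totals → C:16, H:13, Cl:1, N:2, O:3.
In Hill order: C16H13ClN2O3.

C16H13ClN2O3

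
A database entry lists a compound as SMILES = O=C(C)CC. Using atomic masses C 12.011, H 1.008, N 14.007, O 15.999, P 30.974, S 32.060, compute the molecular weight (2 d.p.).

First, the molecular formula is C4H8O (counting implicit H from valence).
  C: 4 × 12.011 = 48.044
  H: 8 × 1.008 = 8.064
  O: 1 × 15.999 = 15.999
Sum: 4×12.011 + 8×1.008 + 1×15.999 = 72.107 → 72.11 g/mol.

72.11 g/mol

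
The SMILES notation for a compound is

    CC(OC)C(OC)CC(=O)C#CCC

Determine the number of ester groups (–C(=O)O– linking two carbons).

Scan the SMILES for the ester motif — none present.
Groups that are present: 1 alkyne, 2 ether, 1 ketone.

0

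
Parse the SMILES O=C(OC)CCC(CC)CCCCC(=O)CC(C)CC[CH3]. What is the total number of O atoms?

Scan the SMILES for O atoms (remember two-letter symbols like Cl and Br are single atoms).
Oxygen count: 3.

3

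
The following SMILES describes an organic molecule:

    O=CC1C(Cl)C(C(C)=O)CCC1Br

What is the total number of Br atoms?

1

Scan the SMILES for Br atoms (remember two-letter symbols like Cl and Br are single atoms).
Bromine count: 1.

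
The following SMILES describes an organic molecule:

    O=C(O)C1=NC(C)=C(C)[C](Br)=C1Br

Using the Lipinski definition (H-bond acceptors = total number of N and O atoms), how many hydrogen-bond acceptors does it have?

N atoms: 1; O atoms: 2.
Lipinski HBA = 1 + 2 = 3.

3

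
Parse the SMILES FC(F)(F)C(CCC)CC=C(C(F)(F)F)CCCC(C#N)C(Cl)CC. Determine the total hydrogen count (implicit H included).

24

Walk through each heavy atom and fill implicit hydrogens from standard valence (C 4, N 3, O 2, S 2, halogen 1):
  atom 1: F (halogen, monovalent) → 0 H
  atom 2: C, bond orders sum to 4 (valence 4) → 0 H
  atom 3: F (halogen, monovalent) → 0 H
  atom 4: F (halogen, monovalent) → 0 H
  atom 5: C, bond orders sum to 3 (valence 4) → 1 H
  atom 6: C, bond orders sum to 2 (valence 4) → 2 H
  atom 7: C, bond orders sum to 2 (valence 4) → 2 H
  atom 8: C, bond orders sum to 1 (valence 4) → 3 H
  atom 9: C, bond orders sum to 2 (valence 4) → 2 H
  atom 10: C, bond orders sum to 3 (valence 4) → 1 H
  atom 11: C, bond orders sum to 4 (valence 4) → 0 H
  atom 12: C, bond orders sum to 4 (valence 4) → 0 H
  atom 13: F (halogen, monovalent) → 0 H
  atom 14: F (halogen, monovalent) → 0 H
  atom 15: F (halogen, monovalent) → 0 H
  atom 16: C, bond orders sum to 2 (valence 4) → 2 H
  atom 17: C, bond orders sum to 2 (valence 4) → 2 H
  atom 18: C, bond orders sum to 2 (valence 4) → 2 H
  atom 19: C, bond orders sum to 3 (valence 4) → 1 H
  atom 20: C, bond orders sum to 4 (valence 4) → 0 H
  atom 21: N, bond orders sum to 3 (valence 3) → 0 H
  atom 22: C, bond orders sum to 3 (valence 4) → 1 H
  atom 23: Cl (halogen, monovalent) → 0 H
  atom 24: C, bond orders sum to 2 (valence 4) → 2 H
  atom 25: C, bond orders sum to 1 (valence 4) → 3 H
Total hydrogens: 24.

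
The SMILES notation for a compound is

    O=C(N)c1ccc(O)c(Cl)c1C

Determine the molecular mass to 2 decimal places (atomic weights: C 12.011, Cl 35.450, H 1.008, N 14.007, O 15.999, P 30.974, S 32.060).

185.61 g/mol

First, the molecular formula is C8H8ClNO2 (counting implicit H from valence).
  C: 8 × 12.011 = 96.088
  Cl: 1 × 35.450 = 35.450
  H: 8 × 1.008 = 8.064
  N: 1 × 14.007 = 14.007
  O: 2 × 15.999 = 31.998
Sum: 8×12.011 + 1×35.450 + 8×1.008 + 1×14.007 + 2×15.999 = 185.607 → 185.61 g/mol.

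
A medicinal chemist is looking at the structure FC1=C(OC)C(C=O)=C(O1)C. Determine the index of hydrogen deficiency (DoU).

4

Molecular formula: C7H7FO3.
DoU = (2C + 2 + N − H − X) / 2, where X is the halogen count and O/S are ignored.
    = (2·7 + 2 + 0 − 7 − 1) / 2 = 8 / 2 = 4.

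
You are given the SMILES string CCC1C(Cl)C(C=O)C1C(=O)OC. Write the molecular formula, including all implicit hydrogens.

Walk through each heavy atom and fill implicit hydrogens from standard valence (C 4, N 3, O 2, S 2, halogen 1):
  atom 1: C, bond orders sum to 1 (valence 4) → 3 H
  atom 2: C, bond orders sum to 2 (valence 4) → 2 H
  atom 3: C, bond orders sum to 3 (valence 4) → 1 H
  atom 4: C, bond orders sum to 3 (valence 4) → 1 H
  atom 5: Cl (halogen, monovalent) → 0 H
  atom 6: C, bond orders sum to 3 (valence 4) → 1 H
  atom 7: C, bond orders sum to 3 (valence 4) → 1 H
  atom 8: O, bond orders sum to 2 (valence 2) → 0 H
  atom 9: C, bond orders sum to 3 (valence 4) → 1 H
  atom 10: C, bond orders sum to 4 (valence 4) → 0 H
  atom 11: O, bond orders sum to 2 (valence 2) → 0 H
  atom 12: O, bond orders sum to 2 (valence 2) → 0 H
  atom 13: C, bond orders sum to 1 (valence 4) → 3 H
Totals → C:9, H:13, Cl:1, O:3.
In Hill order: C9H13ClO3.

C9H13ClO3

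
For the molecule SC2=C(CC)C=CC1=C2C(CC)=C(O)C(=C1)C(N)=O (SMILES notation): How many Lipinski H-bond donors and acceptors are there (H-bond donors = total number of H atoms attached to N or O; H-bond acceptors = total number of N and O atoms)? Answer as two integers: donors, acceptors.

Donors: find every N or O and count the H atoms it carries.
  atom 14 (O): bond orders sum to 1 → 1 H
  atom 18 (N): bond orders sum to 1 → 2 H
  atom 19 (O): bond orders sum to 2 → 0 H
Lipinski HBD = 3.
Acceptors: N atoms = 1, O atoms = 2 → HBA = 3.

3, 3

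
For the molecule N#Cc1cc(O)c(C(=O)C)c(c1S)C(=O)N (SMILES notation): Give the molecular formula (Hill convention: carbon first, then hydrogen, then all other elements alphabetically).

C10H8N2O3S

Walk through each heavy atom and fill implicit hydrogens from standard valence (C 4, N 3, O 2, S 2, halogen 1); for lowercase aromatic atoms, an aromatic c carries 1 H when it has two neighbours and 0 H with three, and aromatic n carries 0 H:
  atom 1: N, bond orders sum to 3 (valence 3) → 0 H
  atom 2: C, bond orders sum to 4 (valence 4) → 0 H
  atom 3: aromatic c, 3 neighbours → 0 H
  atom 4: aromatic c, 2 neighbours → 1 H
  atom 5: aromatic c, 3 neighbours → 0 H
  atom 6: O, bond orders sum to 1 (valence 2) → 1 H
  atom 7: aromatic c, 3 neighbours → 0 H
  atom 8: C, bond orders sum to 4 (valence 4) → 0 H
  atom 9: O, bond orders sum to 2 (valence 2) → 0 H
  atom 10: C, bond orders sum to 1 (valence 4) → 3 H
  atom 11: aromatic c, 3 neighbours → 0 H
  atom 12: aromatic c, 3 neighbours → 0 H
  atom 13: S, bond orders sum to 1 (valence 2) → 1 H
  atom 14: C, bond orders sum to 4 (valence 4) → 0 H
  atom 15: O, bond orders sum to 2 (valence 2) → 0 H
  atom 16: N, bond orders sum to 1 (valence 3) → 2 H
Totals → C:10, H:8, N:2, O:3, S:1.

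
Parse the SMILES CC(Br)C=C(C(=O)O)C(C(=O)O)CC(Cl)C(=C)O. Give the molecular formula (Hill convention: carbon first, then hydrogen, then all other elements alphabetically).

C11H14BrClO5

Walk through each heavy atom and fill implicit hydrogens from standard valence (C 4, N 3, O 2, S 2, halogen 1):
  atom 1: C, bond orders sum to 1 (valence 4) → 3 H
  atom 2: C, bond orders sum to 3 (valence 4) → 1 H
  atom 3: Br (halogen, monovalent) → 0 H
  atom 4: C, bond orders sum to 3 (valence 4) → 1 H
  atom 5: C, bond orders sum to 4 (valence 4) → 0 H
  atom 6: C, bond orders sum to 4 (valence 4) → 0 H
  atom 7: O, bond orders sum to 2 (valence 2) → 0 H
  atom 8: O, bond orders sum to 1 (valence 2) → 1 H
  atom 9: C, bond orders sum to 3 (valence 4) → 1 H
  atom 10: C, bond orders sum to 4 (valence 4) → 0 H
  atom 11: O, bond orders sum to 2 (valence 2) → 0 H
  atom 12: O, bond orders sum to 1 (valence 2) → 1 H
  atom 13: C, bond orders sum to 2 (valence 4) → 2 H
  atom 14: C, bond orders sum to 3 (valence 4) → 1 H
  atom 15: Cl (halogen, monovalent) → 0 H
  atom 16: C, bond orders sum to 4 (valence 4) → 0 H
  atom 17: C, bond orders sum to 2 (valence 4) → 2 H
  atom 18: O, bond orders sum to 1 (valence 2) → 1 H
Totals → C:11, H:14, Br:1, Cl:1, O:5.
In Hill order: C11H14BrClO5.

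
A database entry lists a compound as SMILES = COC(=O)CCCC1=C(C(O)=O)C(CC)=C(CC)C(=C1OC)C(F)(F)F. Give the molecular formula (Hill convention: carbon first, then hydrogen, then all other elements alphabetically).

C18H23F3O5

Walk through each heavy atom and fill implicit hydrogens from standard valence (C 4, N 3, O 2, S 2, halogen 1):
  atom 1: C, bond orders sum to 1 (valence 4) → 3 H
  atom 2: O, bond orders sum to 2 (valence 2) → 0 H
  atom 3: C, bond orders sum to 4 (valence 4) → 0 H
  atom 4: O, bond orders sum to 2 (valence 2) → 0 H
  atom 5: C, bond orders sum to 2 (valence 4) → 2 H
  atom 6: C, bond orders sum to 2 (valence 4) → 2 H
  atom 7: C, bond orders sum to 2 (valence 4) → 2 H
  atom 8: C, bond orders sum to 4 (valence 4) → 0 H
  atom 9: C, bond orders sum to 4 (valence 4) → 0 H
  atom 10: C, bond orders sum to 4 (valence 4) → 0 H
  atom 11: O, bond orders sum to 1 (valence 2) → 1 H
  atom 12: O, bond orders sum to 2 (valence 2) → 0 H
  atom 13: C, bond orders sum to 4 (valence 4) → 0 H
  atom 14: C, bond orders sum to 2 (valence 4) → 2 H
  atom 15: C, bond orders sum to 1 (valence 4) → 3 H
  atom 16: C, bond orders sum to 4 (valence 4) → 0 H
  atom 17: C, bond orders sum to 2 (valence 4) → 2 H
  atom 18: C, bond orders sum to 1 (valence 4) → 3 H
  atom 19: C, bond orders sum to 4 (valence 4) → 0 H
  atom 20: C, bond orders sum to 4 (valence 4) → 0 H
  atom 21: O, bond orders sum to 2 (valence 2) → 0 H
  atom 22: C, bond orders sum to 1 (valence 4) → 3 H
  atom 23: C, bond orders sum to 4 (valence 4) → 0 H
  atom 24: F (halogen, monovalent) → 0 H
  atom 25: F (halogen, monovalent) → 0 H
  atom 26: F (halogen, monovalent) → 0 H
Totals → C:18, H:23, F:3, O:5.
In Hill order: C18H23F3O5.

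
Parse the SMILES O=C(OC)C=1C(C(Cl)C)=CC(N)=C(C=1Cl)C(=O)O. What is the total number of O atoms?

Scan the SMILES for O atoms (remember two-letter symbols like Cl and Br are single atoms).
Oxygen count: 4.

4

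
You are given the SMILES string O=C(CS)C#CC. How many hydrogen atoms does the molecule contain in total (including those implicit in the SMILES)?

Walk through each heavy atom and fill implicit hydrogens from standard valence (C 4, N 3, O 2, S 2, halogen 1):
  atom 1: O, bond orders sum to 2 (valence 2) → 0 H
  atom 2: C, bond orders sum to 4 (valence 4) → 0 H
  atom 3: C, bond orders sum to 2 (valence 4) → 2 H
  atom 4: S, bond orders sum to 1 (valence 2) → 1 H
  atom 5: C, bond orders sum to 4 (valence 4) → 0 H
  atom 6: C, bond orders sum to 4 (valence 4) → 0 H
  atom 7: C, bond orders sum to 1 (valence 4) → 3 H
Total hydrogens: 6.

6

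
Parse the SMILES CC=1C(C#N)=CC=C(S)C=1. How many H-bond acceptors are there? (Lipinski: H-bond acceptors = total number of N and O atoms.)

N atoms: 1; O atoms: 0.
Lipinski HBA = 1 + 0 = 1.

1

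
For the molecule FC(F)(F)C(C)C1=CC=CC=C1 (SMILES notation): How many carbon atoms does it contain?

9

Count every carbon token in the SMILES (each C, including those in ring-closure positions and inside branches).
Carbon count: 9.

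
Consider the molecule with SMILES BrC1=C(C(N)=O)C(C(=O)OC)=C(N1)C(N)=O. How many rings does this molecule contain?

1

In SMILES, each pair of matching ring-closure digits denotes one ring-closing bond; the number of such bonds equals the number of independent rings.
Ring-closure bonds here: 1.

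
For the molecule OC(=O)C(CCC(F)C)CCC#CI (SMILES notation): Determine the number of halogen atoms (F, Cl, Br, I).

2

Halogen atoms appear at heavy-atom positions 8, 14 (1×F, 1×I).
Other groups present: 1 alkyne, 1 carboxylic acid.
Halogen count: 2.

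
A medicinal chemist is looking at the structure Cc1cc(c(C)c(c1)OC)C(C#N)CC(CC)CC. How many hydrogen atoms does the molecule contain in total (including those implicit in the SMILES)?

25

Walk through each heavy atom and fill implicit hydrogens from standard valence (C 4, N 3, O 2, S 2, halogen 1); for lowercase aromatic atoms, an aromatic c carries 1 H when it has two neighbours and 0 H with three, and aromatic n carries 0 H:
  atom 1: C, bond orders sum to 1 (valence 4) → 3 H
  atom 2: aromatic c, 3 neighbours → 0 H
  atom 3: aromatic c, 2 neighbours → 1 H
  atom 4: aromatic c, 3 neighbours → 0 H
  atom 5: aromatic c, 3 neighbours → 0 H
  atom 6: C, bond orders sum to 1 (valence 4) → 3 H
  atom 7: aromatic c, 3 neighbours → 0 H
  atom 8: aromatic c, 2 neighbours → 1 H
  atom 9: O, bond orders sum to 2 (valence 2) → 0 H
  atom 10: C, bond orders sum to 1 (valence 4) → 3 H
  atom 11: C, bond orders sum to 3 (valence 4) → 1 H
  atom 12: C, bond orders sum to 4 (valence 4) → 0 H
  atom 13: N, bond orders sum to 3 (valence 3) → 0 H
  atom 14: C, bond orders sum to 2 (valence 4) → 2 H
  atom 15: C, bond orders sum to 3 (valence 4) → 1 H
  atom 16: C, bond orders sum to 2 (valence 4) → 2 H
  atom 17: C, bond orders sum to 1 (valence 4) → 3 H
  atom 18: C, bond orders sum to 2 (valence 4) → 2 H
  atom 19: C, bond orders sum to 1 (valence 4) → 3 H
Total hydrogens: 25.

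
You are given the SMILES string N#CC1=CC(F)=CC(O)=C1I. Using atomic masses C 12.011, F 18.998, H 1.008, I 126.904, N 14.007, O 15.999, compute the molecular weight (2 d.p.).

First, the molecular formula is C7H3FINO (counting implicit H from valence).
  C: 7 × 12.011 = 84.077
  F: 1 × 18.998 = 18.998
  H: 3 × 1.008 = 3.024
  I: 1 × 126.904 = 126.904
  N: 1 × 14.007 = 14.007
  O: 1 × 15.999 = 15.999
Sum: 7×12.011 + 1×18.998 + 3×1.008 + 1×126.904 + 1×14.007 + 1×15.999 = 263.009 → 263.01 g/mol.

263.01 g/mol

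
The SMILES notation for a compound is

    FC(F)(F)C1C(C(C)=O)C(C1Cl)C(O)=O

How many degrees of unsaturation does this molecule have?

3

Molecular formula: C8H8ClF3O3.
DoU = (2C + 2 + N − H − X) / 2, where X is the halogen count and O/S are ignored.
    = (2·8 + 2 + 0 − 8 − 4) / 2 = 6 / 2 = 3.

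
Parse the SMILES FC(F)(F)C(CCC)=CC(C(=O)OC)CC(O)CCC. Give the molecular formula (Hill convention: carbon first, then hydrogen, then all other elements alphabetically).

C14H23F3O3

Walk through each heavy atom and fill implicit hydrogens from standard valence (C 4, N 3, O 2, S 2, halogen 1):
  atom 1: F (halogen, monovalent) → 0 H
  atom 2: C, bond orders sum to 4 (valence 4) → 0 H
  atom 3: F (halogen, monovalent) → 0 H
  atom 4: F (halogen, monovalent) → 0 H
  atom 5: C, bond orders sum to 4 (valence 4) → 0 H
  atom 6: C, bond orders sum to 2 (valence 4) → 2 H
  atom 7: C, bond orders sum to 2 (valence 4) → 2 H
  atom 8: C, bond orders sum to 1 (valence 4) → 3 H
  atom 9: C, bond orders sum to 3 (valence 4) → 1 H
  atom 10: C, bond orders sum to 3 (valence 4) → 1 H
  atom 11: C, bond orders sum to 4 (valence 4) → 0 H
  atom 12: O, bond orders sum to 2 (valence 2) → 0 H
  atom 13: O, bond orders sum to 2 (valence 2) → 0 H
  atom 14: C, bond orders sum to 1 (valence 4) → 3 H
  atom 15: C, bond orders sum to 2 (valence 4) → 2 H
  atom 16: C, bond orders sum to 3 (valence 4) → 1 H
  atom 17: O, bond orders sum to 1 (valence 2) → 1 H
  atom 18: C, bond orders sum to 2 (valence 4) → 2 H
  atom 19: C, bond orders sum to 2 (valence 4) → 2 H
  atom 20: C, bond orders sum to 1 (valence 4) → 3 H
Totals → C:14, H:23, F:3, O:3.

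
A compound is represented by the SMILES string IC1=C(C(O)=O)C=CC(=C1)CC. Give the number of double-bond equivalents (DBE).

Degree of unsaturation = (number of rings) + (number of π bonds).
Ring closures in the SMILES: 1.
π bonds: 4 double bonds (each 1 DoU) → 4 DoU from unsaturation.
Total DoU = 1 + 4 = 5.

5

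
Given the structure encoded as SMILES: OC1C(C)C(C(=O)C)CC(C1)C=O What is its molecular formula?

Walk through each heavy atom and fill implicit hydrogens from standard valence (C 4, N 3, O 2, S 2, halogen 1):
  atom 1: O, bond orders sum to 1 (valence 2) → 1 H
  atom 2: C, bond orders sum to 3 (valence 4) → 1 H
  atom 3: C, bond orders sum to 3 (valence 4) → 1 H
  atom 4: C, bond orders sum to 1 (valence 4) → 3 H
  atom 5: C, bond orders sum to 3 (valence 4) → 1 H
  atom 6: C, bond orders sum to 4 (valence 4) → 0 H
  atom 7: O, bond orders sum to 2 (valence 2) → 0 H
  atom 8: C, bond orders sum to 1 (valence 4) → 3 H
  atom 9: C, bond orders sum to 2 (valence 4) → 2 H
  atom 10: C, bond orders sum to 3 (valence 4) → 1 H
  atom 11: C, bond orders sum to 2 (valence 4) → 2 H
  atom 12: C, bond orders sum to 3 (valence 4) → 1 H
  atom 13: O, bond orders sum to 2 (valence 2) → 0 H
Totals → C:10, H:16, O:3.
In Hill order: C10H16O3.

C10H16O3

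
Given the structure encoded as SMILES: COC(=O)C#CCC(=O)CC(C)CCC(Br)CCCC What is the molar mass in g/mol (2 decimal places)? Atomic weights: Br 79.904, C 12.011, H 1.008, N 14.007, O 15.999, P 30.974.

345.28 g/mol

First, the molecular formula is C16H25BrO3 (counting implicit H from valence).
  Br: 1 × 79.904 = 79.904
  C: 16 × 12.011 = 192.176
  H: 25 × 1.008 = 25.200
  O: 3 × 15.999 = 47.997
Sum: 1×79.904 + 16×12.011 + 25×1.008 + 3×15.999 = 345.277 → 345.28 g/mol.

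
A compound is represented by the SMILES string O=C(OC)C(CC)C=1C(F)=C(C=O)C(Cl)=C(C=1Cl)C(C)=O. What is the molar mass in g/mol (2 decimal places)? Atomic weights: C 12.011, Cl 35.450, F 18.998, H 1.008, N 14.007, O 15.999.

First, the molecular formula is C14H13Cl2FO4 (counting implicit H from valence).
  C: 14 × 12.011 = 168.154
  Cl: 2 × 35.450 = 70.900
  F: 1 × 18.998 = 18.998
  H: 13 × 1.008 = 13.104
  O: 4 × 15.999 = 63.996
Sum: 14×12.011 + 2×35.450 + 1×18.998 + 13×1.008 + 4×15.999 = 335.152 → 335.15 g/mol.

335.15 g/mol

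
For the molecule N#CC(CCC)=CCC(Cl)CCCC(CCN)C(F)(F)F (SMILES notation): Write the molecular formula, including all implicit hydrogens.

Walk through each heavy atom and fill implicit hydrogens from standard valence (C 4, N 3, O 2, S 2, halogen 1):
  atom 1: N, bond orders sum to 3 (valence 3) → 0 H
  atom 2: C, bond orders sum to 4 (valence 4) → 0 H
  atom 3: C, bond orders sum to 4 (valence 4) → 0 H
  atom 4: C, bond orders sum to 2 (valence 4) → 2 H
  atom 5: C, bond orders sum to 2 (valence 4) → 2 H
  atom 6: C, bond orders sum to 1 (valence 4) → 3 H
  atom 7: C, bond orders sum to 3 (valence 4) → 1 H
  atom 8: C, bond orders sum to 2 (valence 4) → 2 H
  atom 9: C, bond orders sum to 3 (valence 4) → 1 H
  atom 10: Cl (halogen, monovalent) → 0 H
  atom 11: C, bond orders sum to 2 (valence 4) → 2 H
  atom 12: C, bond orders sum to 2 (valence 4) → 2 H
  atom 13: C, bond orders sum to 2 (valence 4) → 2 H
  atom 14: C, bond orders sum to 3 (valence 4) → 1 H
  atom 15: C, bond orders sum to 2 (valence 4) → 2 H
  atom 16: C, bond orders sum to 2 (valence 4) → 2 H
  atom 17: N, bond orders sum to 1 (valence 3) → 2 H
  atom 18: C, bond orders sum to 4 (valence 4) → 0 H
  atom 19: F (halogen, monovalent) → 0 H
  atom 20: F (halogen, monovalent) → 0 H
  atom 21: F (halogen, monovalent) → 0 H
Totals → C:15, H:24, Cl:1, F:3, N:2.
In Hill order: C15H24ClF3N2.

C15H24ClF3N2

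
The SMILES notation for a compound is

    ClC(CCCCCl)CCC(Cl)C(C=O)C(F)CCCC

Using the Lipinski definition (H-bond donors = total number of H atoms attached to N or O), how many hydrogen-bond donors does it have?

Donors: find every N or O and count the H atoms it carries.
  atom 14 (O): bond orders sum to 2 → 0 H
Lipinski HBD = 0.

0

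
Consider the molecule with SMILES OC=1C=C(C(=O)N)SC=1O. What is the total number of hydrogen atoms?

Walk through each heavy atom and fill implicit hydrogens from standard valence (C 4, N 3, O 2, S 2, halogen 1):
  atom 1: O, bond orders sum to 1 (valence 2) → 1 H
  atom 2: C, bond orders sum to 4 (valence 4) → 0 H
  atom 3: C, bond orders sum to 3 (valence 4) → 1 H
  atom 4: C, bond orders sum to 4 (valence 4) → 0 H
  atom 5: C, bond orders sum to 4 (valence 4) → 0 H
  atom 6: O, bond orders sum to 2 (valence 2) → 0 H
  atom 7: N, bond orders sum to 1 (valence 3) → 2 H
  atom 8: S, bond orders sum to 2 (valence 2) → 0 H
  atom 9: C, bond orders sum to 4 (valence 4) → 0 H
  atom 10: O, bond orders sum to 1 (valence 2) → 1 H
Total hydrogens: 5.

5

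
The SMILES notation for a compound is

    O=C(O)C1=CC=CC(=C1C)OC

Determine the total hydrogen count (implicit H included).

10

Walk through each heavy atom and fill implicit hydrogens from standard valence (C 4, N 3, O 2, S 2, halogen 1):
  atom 1: O, bond orders sum to 2 (valence 2) → 0 H
  atom 2: C, bond orders sum to 4 (valence 4) → 0 H
  atom 3: O, bond orders sum to 1 (valence 2) → 1 H
  atom 4: C, bond orders sum to 4 (valence 4) → 0 H
  atom 5: C, bond orders sum to 3 (valence 4) → 1 H
  atom 6: C, bond orders sum to 3 (valence 4) → 1 H
  atom 7: C, bond orders sum to 3 (valence 4) → 1 H
  atom 8: C, bond orders sum to 4 (valence 4) → 0 H
  atom 9: C, bond orders sum to 4 (valence 4) → 0 H
  atom 10: C, bond orders sum to 1 (valence 4) → 3 H
  atom 11: O, bond orders sum to 2 (valence 2) → 0 H
  atom 12: C, bond orders sum to 1 (valence 4) → 3 H
Total hydrogens: 10.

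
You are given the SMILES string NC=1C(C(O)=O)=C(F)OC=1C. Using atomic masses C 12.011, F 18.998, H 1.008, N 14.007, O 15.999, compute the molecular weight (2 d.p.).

159.12 g/mol

First, the molecular formula is C6H6FNO3 (counting implicit H from valence).
  C: 6 × 12.011 = 72.066
  F: 1 × 18.998 = 18.998
  H: 6 × 1.008 = 6.048
  N: 1 × 14.007 = 14.007
  O: 3 × 15.999 = 47.997
Sum: 6×12.011 + 1×18.998 + 6×1.008 + 1×14.007 + 3×15.999 = 159.116 → 159.12 g/mol.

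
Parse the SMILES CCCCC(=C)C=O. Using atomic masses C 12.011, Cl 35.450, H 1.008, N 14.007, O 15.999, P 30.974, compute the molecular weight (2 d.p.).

First, the molecular formula is C7H12O (counting implicit H from valence).
  C: 7 × 12.011 = 84.077
  H: 12 × 1.008 = 12.096
  O: 1 × 15.999 = 15.999
Sum: 7×12.011 + 12×1.008 + 1×15.999 = 112.172 → 112.17 g/mol.

112.17 g/mol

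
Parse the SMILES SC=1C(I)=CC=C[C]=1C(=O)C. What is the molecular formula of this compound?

C8H7IOS

Walk through each heavy atom and fill implicit hydrogens from standard valence (C 4, N 3, O 2, S 2, halogen 1):
  atom 1: S, bond orders sum to 1 (valence 2) → 1 H
  atom 2: C, bond orders sum to 4 (valence 4) → 0 H
  atom 3: C, bond orders sum to 4 (valence 4) → 0 H
  atom 4: I (halogen, monovalent) → 0 H
  atom 5: C, bond orders sum to 3 (valence 4) → 1 H
  atom 6: C, bond orders sum to 3 (valence 4) → 1 H
  atom 7: C, bond orders sum to 3 (valence 4) → 1 H
  atom 8: C with explicit H count 0
  atom 9: C, bond orders sum to 4 (valence 4) → 0 H
  atom 10: O, bond orders sum to 2 (valence 2) → 0 H
  atom 11: C, bond orders sum to 1 (valence 4) → 3 H
Totals → C:8, H:7, I:1, O:1, S:1.
In Hill order: C8H7IOS.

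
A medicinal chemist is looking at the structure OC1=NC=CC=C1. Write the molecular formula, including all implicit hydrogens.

Walk through each heavy atom and fill implicit hydrogens from standard valence (C 4, N 3, O 2, S 2, halogen 1):
  atom 1: O, bond orders sum to 1 (valence 2) → 1 H
  atom 2: C, bond orders sum to 4 (valence 4) → 0 H
  atom 3: N, bond orders sum to 3 (valence 3) → 0 H
  atom 4: C, bond orders sum to 3 (valence 4) → 1 H
  atom 5: C, bond orders sum to 3 (valence 4) → 1 H
  atom 6: C, bond orders sum to 3 (valence 4) → 1 H
  atom 7: C, bond orders sum to 3 (valence 4) → 1 H
Totals → C:5, H:5, N:1, O:1.

C5H5NO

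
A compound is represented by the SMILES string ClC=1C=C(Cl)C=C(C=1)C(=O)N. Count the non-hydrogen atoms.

11

Every atom symbol written in the SMILES (organic subset) is one heavy atom; implicit H are not written.
Heavy atoms by element → C:7, Cl:2, N:1, O:1.
Total: 11.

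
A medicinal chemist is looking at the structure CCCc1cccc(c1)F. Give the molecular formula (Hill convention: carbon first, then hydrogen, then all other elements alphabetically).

C9H11F

Walk through each heavy atom and fill implicit hydrogens from standard valence (C 4, N 3, O 2, S 2, halogen 1); for lowercase aromatic atoms, an aromatic c carries 1 H when it has two neighbours and 0 H with three, and aromatic n carries 0 H:
  atom 1: C, bond orders sum to 1 (valence 4) → 3 H
  atom 2: C, bond orders sum to 2 (valence 4) → 2 H
  atom 3: C, bond orders sum to 2 (valence 4) → 2 H
  atom 4: aromatic c, 3 neighbours → 0 H
  atom 5: aromatic c, 2 neighbours → 1 H
  atom 6: aromatic c, 2 neighbours → 1 H
  atom 7: aromatic c, 2 neighbours → 1 H
  atom 8: aromatic c, 3 neighbours → 0 H
  atom 9: aromatic c, 2 neighbours → 1 H
  atom 10: F (halogen, monovalent) → 0 H
Totals → C:9, H:11, F:1.
In Hill order: C9H11F.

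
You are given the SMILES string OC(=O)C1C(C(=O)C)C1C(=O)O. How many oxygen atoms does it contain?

5

Scan the SMILES for O atoms (remember two-letter symbols like Cl and Br are single atoms).
Oxygen count: 5.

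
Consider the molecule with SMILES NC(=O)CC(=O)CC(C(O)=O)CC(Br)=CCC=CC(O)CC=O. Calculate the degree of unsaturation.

6

Degree of unsaturation = (number of rings) + (number of π bonds).
Ring closures in the SMILES: 0.
π bonds: 6 double bonds (each 1 DoU) → 6 DoU from unsaturation.
Total DoU = 0 + 6 = 6.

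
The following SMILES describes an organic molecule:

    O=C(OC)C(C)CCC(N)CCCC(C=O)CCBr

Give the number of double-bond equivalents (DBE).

2

Molecular formula: C14H26BrNO3.
DoU = (2C + 2 + N − H − X) / 2, where X is the halogen count and O/S are ignored.
    = (2·14 + 2 + 1 − 26 − 1) / 2 = 4 / 2 = 2.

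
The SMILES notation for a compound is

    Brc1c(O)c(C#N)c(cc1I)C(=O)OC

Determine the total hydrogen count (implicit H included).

5

Walk through each heavy atom and fill implicit hydrogens from standard valence (C 4, N 3, O 2, S 2, halogen 1); for lowercase aromatic atoms, an aromatic c carries 1 H when it has two neighbours and 0 H with three, and aromatic n carries 0 H:
  atom 1: Br (halogen, monovalent) → 0 H
  atom 2: aromatic c, 3 neighbours → 0 H
  atom 3: aromatic c, 3 neighbours → 0 H
  atom 4: O, bond orders sum to 1 (valence 2) → 1 H
  atom 5: aromatic c, 3 neighbours → 0 H
  atom 6: C, bond orders sum to 4 (valence 4) → 0 H
  atom 7: N, bond orders sum to 3 (valence 3) → 0 H
  atom 8: aromatic c, 3 neighbours → 0 H
  atom 9: aromatic c, 2 neighbours → 1 H
  atom 10: aromatic c, 3 neighbours → 0 H
  atom 11: I (halogen, monovalent) → 0 H
  atom 12: C, bond orders sum to 4 (valence 4) → 0 H
  atom 13: O, bond orders sum to 2 (valence 2) → 0 H
  atom 14: O, bond orders sum to 2 (valence 2) → 0 H
  atom 15: C, bond orders sum to 1 (valence 4) → 3 H
Total hydrogens: 5.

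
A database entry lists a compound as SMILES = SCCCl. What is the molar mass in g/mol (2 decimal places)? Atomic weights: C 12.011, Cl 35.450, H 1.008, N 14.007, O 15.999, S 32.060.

96.57 g/mol

First, the molecular formula is C2H5ClS (counting implicit H from valence).
  C: 2 × 12.011 = 24.022
  Cl: 1 × 35.450 = 35.450
  H: 5 × 1.008 = 5.040
  S: 1 × 32.060 = 32.060
Sum: 2×12.011 + 1×35.450 + 5×1.008 + 1×32.060 = 96.572 → 96.57 g/mol.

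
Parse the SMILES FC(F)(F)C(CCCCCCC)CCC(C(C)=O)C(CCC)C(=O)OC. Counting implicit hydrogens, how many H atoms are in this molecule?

35

Walk through each heavy atom and fill implicit hydrogens from standard valence (C 4, N 3, O 2, S 2, halogen 1):
  atom 1: F (halogen, monovalent) → 0 H
  atom 2: C, bond orders sum to 4 (valence 4) → 0 H
  atom 3: F (halogen, monovalent) → 0 H
  atom 4: F (halogen, monovalent) → 0 H
  atom 5: C, bond orders sum to 3 (valence 4) → 1 H
  atom 6: C, bond orders sum to 2 (valence 4) → 2 H
  atom 7: C, bond orders sum to 2 (valence 4) → 2 H
  atom 8: C, bond orders sum to 2 (valence 4) → 2 H
  atom 9: C, bond orders sum to 2 (valence 4) → 2 H
  atom 10: C, bond orders sum to 2 (valence 4) → 2 H
  atom 11: C, bond orders sum to 2 (valence 4) → 2 H
  atom 12: C, bond orders sum to 1 (valence 4) → 3 H
  atom 13: C, bond orders sum to 2 (valence 4) → 2 H
  atom 14: C, bond orders sum to 2 (valence 4) → 2 H
  atom 15: C, bond orders sum to 3 (valence 4) → 1 H
  atom 16: C, bond orders sum to 4 (valence 4) → 0 H
  atom 17: C, bond orders sum to 1 (valence 4) → 3 H
  atom 18: O, bond orders sum to 2 (valence 2) → 0 H
  atom 19: C, bond orders sum to 3 (valence 4) → 1 H
  atom 20: C, bond orders sum to 2 (valence 4) → 2 H
  atom 21: C, bond orders sum to 2 (valence 4) → 2 H
  atom 22: C, bond orders sum to 1 (valence 4) → 3 H
  atom 23: C, bond orders sum to 4 (valence 4) → 0 H
  atom 24: O, bond orders sum to 2 (valence 2) → 0 H
  atom 25: O, bond orders sum to 2 (valence 2) → 0 H
  atom 26: C, bond orders sum to 1 (valence 4) → 3 H
Total hydrogens: 35.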